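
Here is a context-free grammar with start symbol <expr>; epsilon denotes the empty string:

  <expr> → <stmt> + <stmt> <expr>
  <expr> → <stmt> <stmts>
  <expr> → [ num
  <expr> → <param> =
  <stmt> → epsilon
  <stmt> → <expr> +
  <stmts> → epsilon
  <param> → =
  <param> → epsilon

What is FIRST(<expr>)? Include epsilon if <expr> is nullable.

From <expr> → <stmt> + <stmt> <expr>: <stmt> nullable, take FIRST(<stmt>) ∪ {+} = { +, =, [ }.
From <expr> → <stmt> <stmts>: <stmt>, <stmts> nullable, take FIRST(<stmt>) ∪ FIRST(<stmts>) = { +, =, [ }; also epsilon since the whole RHS is nullable.
<expr> → [ num contributes {[}.
From <expr> → <param> =: <param> nullable, take FIRST(<param>) ∪ {=} = { = }.
Union: FIRST(<expr>) = { +, =, [, epsilon }.

{ +, =, [, epsilon }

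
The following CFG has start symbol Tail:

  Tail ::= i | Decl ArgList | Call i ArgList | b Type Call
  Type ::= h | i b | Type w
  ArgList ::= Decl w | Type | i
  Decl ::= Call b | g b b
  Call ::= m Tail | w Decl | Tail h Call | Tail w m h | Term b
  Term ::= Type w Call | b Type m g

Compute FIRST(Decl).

{ b, g, h, i, m, w }

From Decl ::= Call b: add FIRST(Call) = { b, g, h, i, m, w }.
Decl ::= g b b contributes {g}.
Union: FIRST(Decl) = { b, g, h, i, m, w }.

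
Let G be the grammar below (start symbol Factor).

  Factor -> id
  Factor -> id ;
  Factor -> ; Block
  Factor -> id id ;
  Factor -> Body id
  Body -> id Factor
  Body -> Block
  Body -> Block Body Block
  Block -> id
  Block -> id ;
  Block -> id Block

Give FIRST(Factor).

Factor -> id contributes {id}.
Factor -> id ; contributes {id}.
Factor -> ; Block contributes {;}.
Factor -> id id ; contributes {id}.
From Factor -> Body id: add FIRST(Body) = { id }.
Union: FIRST(Factor) = { ;, id }.

{ ;, id }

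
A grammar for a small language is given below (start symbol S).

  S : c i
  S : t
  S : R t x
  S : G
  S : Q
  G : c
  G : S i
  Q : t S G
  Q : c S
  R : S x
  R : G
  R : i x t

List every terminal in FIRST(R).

From R : S x: add FIRST(S) = { c, i, t }.
From R : G: add FIRST(G) = { c, i, t }.
R : i x t contributes {i}.
Union: FIRST(R) = { c, i, t }.

{ c, i, t }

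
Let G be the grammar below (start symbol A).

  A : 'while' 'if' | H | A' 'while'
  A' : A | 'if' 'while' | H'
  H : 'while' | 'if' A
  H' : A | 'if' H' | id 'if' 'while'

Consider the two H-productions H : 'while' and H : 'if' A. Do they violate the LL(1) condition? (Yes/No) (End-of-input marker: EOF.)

FIRST('while') = { 'while' } and FIRST('if' A) = { 'if' }.
The FIRST sets are disjoint and neither alternative is nullable — no conflict.

No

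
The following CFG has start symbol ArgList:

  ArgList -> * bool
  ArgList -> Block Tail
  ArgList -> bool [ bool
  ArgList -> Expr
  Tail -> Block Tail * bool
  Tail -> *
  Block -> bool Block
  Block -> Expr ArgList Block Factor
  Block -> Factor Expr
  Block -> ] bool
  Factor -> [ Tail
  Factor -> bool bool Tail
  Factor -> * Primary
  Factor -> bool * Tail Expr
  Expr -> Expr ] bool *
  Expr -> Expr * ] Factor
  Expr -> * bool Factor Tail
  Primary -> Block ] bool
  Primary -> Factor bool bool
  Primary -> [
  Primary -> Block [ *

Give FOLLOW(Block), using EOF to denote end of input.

In ArgList -> Block Tail: add FIRST(Tail) = { *, [, ], bool }.
In Tail -> Block Tail * bool: add FIRST(Tail * bool) = { *, [, ], bool }.
In Block -> bool Block: Block is at the end, add FOLLOW(Block) = { *, [, ], bool }.
In Block -> Expr ArgList Block Factor: add FIRST(Factor) = { *, [, bool }.
In Primary -> Block ] bool: add FIRST(] bool) = { ] }.
In Primary -> Block [ *: add FIRST([ *) = { [ }.
Union: FOLLOW(Block) = { *, [, ], bool }.

{ *, [, ], bool }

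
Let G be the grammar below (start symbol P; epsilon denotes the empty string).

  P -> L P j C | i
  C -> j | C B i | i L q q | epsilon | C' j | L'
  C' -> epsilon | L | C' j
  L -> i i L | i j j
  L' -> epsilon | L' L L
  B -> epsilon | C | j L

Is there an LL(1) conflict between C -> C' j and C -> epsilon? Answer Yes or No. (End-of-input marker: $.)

Yes

FIRST(C' j) = { i, j } and FIRST(epsilon) = { epsilon }.
The second alternative is nullable and FOLLOW(C) = { $, i, j } shares i with FIRST of the first — conflict.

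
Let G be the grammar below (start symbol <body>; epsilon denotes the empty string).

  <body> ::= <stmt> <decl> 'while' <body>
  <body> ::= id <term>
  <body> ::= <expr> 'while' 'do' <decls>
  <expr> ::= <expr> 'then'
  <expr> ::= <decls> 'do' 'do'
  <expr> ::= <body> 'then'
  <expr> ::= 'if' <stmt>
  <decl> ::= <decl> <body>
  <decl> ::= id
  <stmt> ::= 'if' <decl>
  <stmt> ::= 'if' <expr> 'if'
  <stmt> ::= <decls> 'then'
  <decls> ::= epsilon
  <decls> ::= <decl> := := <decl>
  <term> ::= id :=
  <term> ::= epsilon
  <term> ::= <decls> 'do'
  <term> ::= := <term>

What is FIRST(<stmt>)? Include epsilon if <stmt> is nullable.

{ 'if', 'then', id }

<stmt> ::= 'if' <decl> contributes {'if'}.
<stmt> ::= 'if' <expr> 'if' contributes {'if'}.
From <stmt> ::= <decls> 'then': <decls> nullable, take FIRST(<decls>) ∪ {'then'} = { 'then', id }.
Union: FIRST(<stmt>) = { 'if', 'then', id }.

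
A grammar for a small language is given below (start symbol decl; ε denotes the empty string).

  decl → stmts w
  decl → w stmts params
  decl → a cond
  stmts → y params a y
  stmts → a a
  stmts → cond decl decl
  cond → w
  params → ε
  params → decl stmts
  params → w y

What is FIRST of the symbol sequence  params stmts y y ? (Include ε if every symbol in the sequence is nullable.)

{ a, w, y }

Add FIRST(params)\{ε} = { a, w, y }; params is nullable, continue.
Add FIRST(stmts) = { a, w, y }; stmts is not nullable, stop.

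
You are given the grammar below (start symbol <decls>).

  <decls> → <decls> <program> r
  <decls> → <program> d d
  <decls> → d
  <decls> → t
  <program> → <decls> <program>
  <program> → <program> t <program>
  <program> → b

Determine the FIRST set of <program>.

From <program> → <decls> <program>: add FIRST(<decls>) = { b, d, t }.
From <program> → <program> t <program>: add FIRST(<program>) = { b, d, t }.
<program> → b contributes {b}.
Union: FIRST(<program>) = { b, d, t }.

{ b, d, t }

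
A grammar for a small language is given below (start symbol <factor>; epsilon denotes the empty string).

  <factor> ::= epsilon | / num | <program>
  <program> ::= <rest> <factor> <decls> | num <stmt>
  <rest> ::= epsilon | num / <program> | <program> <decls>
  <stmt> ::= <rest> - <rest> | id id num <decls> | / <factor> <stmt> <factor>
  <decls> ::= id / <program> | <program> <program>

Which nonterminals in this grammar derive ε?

Directly nullable (have an epsilon-production): <factor>, <rest>.
No other nonterminal has a production whose RHS symbols are all nullable.

{ <factor>, <rest> }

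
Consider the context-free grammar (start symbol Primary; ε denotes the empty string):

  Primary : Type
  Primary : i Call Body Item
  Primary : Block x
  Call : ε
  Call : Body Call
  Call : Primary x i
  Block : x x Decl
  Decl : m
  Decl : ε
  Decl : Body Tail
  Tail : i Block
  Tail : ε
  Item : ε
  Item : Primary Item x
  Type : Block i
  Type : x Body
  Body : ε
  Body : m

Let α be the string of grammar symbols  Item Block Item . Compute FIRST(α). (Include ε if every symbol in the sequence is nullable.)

Add FIRST(Item)\{ε} = { i, x }; Item is nullable, continue.
Add FIRST(Block) = { x }; Block is not nullable, stop.

{ i, x }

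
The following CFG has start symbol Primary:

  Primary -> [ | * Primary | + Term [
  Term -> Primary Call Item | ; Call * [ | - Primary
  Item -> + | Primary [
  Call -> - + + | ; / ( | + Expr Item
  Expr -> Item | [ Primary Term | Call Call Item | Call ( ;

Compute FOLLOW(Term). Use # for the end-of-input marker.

{ *, +, [ }

In Primary -> + Term [: add FIRST([) = { [ }.
In Expr -> [ Primary Term: Term is at the end, add FOLLOW(Expr) = { *, +, [ }.
Union: FOLLOW(Term) = { *, +, [ }.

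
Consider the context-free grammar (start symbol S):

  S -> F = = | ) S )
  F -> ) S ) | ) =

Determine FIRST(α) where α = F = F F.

{ ) }

Add FIRST(F) = { ) }; F is not nullable, stop.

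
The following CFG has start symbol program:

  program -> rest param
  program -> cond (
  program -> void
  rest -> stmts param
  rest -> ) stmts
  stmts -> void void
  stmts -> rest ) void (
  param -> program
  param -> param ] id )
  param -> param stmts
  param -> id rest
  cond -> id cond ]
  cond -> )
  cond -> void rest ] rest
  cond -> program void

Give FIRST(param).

From param -> program: add FIRST(program) = { ), id, void }.
From param -> param ] id ): add FIRST(param) = { ), id, void }.
From param -> param stmts: add FIRST(param) = { ), id, void }.
param -> id rest contributes {id}.
Union: FIRST(param) = { ), id, void }.

{ ), id, void }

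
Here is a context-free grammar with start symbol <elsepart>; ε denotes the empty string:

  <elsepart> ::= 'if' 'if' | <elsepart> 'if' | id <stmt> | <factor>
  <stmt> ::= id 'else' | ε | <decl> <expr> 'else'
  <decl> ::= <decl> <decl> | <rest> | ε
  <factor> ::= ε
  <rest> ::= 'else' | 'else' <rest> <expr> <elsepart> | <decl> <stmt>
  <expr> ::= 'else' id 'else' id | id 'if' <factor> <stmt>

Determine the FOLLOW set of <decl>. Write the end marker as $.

In <stmt> ::= <decl> <expr> 'else': add FIRST(<expr> 'else') = { 'else', id }.
In <decl> ::= <decl> <decl>: add FIRST(<decl>)\{ε} = { 'else', id }.
  Since <decl> is nullable, also add FOLLOW(<decl>) = { 'else', id }.
In <decl> ::= <decl> <decl>: <decl> is at the end, add FOLLOW(<decl>) = { 'else', id }.
In <rest> ::= <decl> <stmt>: add FIRST(<stmt>)\{ε} = { 'else', id }.
  Since <stmt> is nullable, also add FOLLOW(<rest>) = { 'else', id }.
Union: FOLLOW(<decl>) = { 'else', id }.

{ 'else', id }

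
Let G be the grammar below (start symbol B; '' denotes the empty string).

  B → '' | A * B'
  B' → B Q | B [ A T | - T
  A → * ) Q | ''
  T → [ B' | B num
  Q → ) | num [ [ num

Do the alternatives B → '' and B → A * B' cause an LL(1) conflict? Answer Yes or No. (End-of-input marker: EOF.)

FIRST('') = { '' } and FIRST(A * B') = { * }.
The first is nullable but FOLLOW(B) = { EOF, ), [, num } is disjoint from FIRST of the second.

No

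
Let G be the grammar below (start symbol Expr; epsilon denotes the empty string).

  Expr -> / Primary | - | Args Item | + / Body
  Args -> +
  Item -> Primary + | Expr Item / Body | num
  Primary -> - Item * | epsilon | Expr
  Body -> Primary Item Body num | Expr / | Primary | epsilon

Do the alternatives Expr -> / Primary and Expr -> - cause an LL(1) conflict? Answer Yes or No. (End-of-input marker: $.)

FIRST(/ Primary) = { / } and FIRST(-) = { - }.
The FIRST sets are disjoint and neither alternative is nullable — no conflict.

No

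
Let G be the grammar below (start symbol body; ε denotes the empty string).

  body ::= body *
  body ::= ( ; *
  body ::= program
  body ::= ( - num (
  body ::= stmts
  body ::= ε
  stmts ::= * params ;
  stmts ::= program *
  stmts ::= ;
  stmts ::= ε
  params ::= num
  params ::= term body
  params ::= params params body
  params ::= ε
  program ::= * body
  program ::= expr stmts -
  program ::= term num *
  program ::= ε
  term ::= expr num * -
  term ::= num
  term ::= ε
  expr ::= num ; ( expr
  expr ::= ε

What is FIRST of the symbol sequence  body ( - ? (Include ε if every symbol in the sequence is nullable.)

{ (, *, -, ;, num }

Add FIRST(body)\{ε} = { (, *, -, ;, num }; body is nullable, continue.
( is a terminal; add {(} and stop.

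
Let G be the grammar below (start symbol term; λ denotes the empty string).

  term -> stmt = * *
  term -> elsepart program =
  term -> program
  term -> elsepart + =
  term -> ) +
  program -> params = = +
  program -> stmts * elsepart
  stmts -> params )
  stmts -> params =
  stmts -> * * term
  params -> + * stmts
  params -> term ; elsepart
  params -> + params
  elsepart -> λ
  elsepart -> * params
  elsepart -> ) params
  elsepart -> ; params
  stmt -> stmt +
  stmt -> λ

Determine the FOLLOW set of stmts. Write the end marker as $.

{ $, ), *, +, ;, = }

In program -> stmts * elsepart: add FIRST(* elsepart) = { * }.
In params -> + * stmts: stmts is at the end, add FOLLOW(params) = { $, ), *, +, ;, = }.
Union: FOLLOW(stmts) = { $, ), *, +, ;, = }.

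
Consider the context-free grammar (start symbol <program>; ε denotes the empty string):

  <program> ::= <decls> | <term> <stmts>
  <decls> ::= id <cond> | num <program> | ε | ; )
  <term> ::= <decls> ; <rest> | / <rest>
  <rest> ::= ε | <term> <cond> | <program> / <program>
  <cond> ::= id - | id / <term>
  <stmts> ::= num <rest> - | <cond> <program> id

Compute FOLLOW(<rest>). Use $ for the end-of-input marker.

{ $, -, /, ;, id, num }

In <term> ::= <decls> ; <rest>: <rest> is at the end, add FOLLOW(<term>) = { $, -, /, ;, id, num }.
In <term> ::= / <rest>: <rest> is at the end, add FOLLOW(<term>) = { $, -, /, ;, id, num }.
In <stmts> ::= num <rest> -: add FIRST(-) = { - }.
Union: FOLLOW(<rest>) = { $, -, /, ;, id, num }.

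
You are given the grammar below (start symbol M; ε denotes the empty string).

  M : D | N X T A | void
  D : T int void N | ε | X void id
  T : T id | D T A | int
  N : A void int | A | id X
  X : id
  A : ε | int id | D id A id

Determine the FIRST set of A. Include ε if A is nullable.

A : ε contributes ε.
A : int id contributes {int}.
From A : D id A id: D nullable, take FIRST(D) ∪ {id} = { id, int }.
Union: FIRST(A) = { id, int, ε }.

{ id, int, ε }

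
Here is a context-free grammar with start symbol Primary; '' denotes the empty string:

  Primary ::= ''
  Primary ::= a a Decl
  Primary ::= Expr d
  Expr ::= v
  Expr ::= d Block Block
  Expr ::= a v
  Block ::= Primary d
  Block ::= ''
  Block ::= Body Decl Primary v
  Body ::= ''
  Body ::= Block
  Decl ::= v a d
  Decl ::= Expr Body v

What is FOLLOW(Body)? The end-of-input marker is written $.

{ a, d, v }

In Block ::= Body Decl Primary v: add FIRST(Decl Primary v) = { a, d, v }.
In Decl ::= Expr Body v: add FIRST(v) = { v }.
Union: FOLLOW(Body) = { a, d, v }.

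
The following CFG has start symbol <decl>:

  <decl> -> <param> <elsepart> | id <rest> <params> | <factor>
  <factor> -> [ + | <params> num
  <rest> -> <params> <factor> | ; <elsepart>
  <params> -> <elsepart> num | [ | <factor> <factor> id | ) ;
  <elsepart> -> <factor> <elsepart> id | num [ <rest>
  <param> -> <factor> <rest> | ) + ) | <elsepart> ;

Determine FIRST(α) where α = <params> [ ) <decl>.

Add FIRST(<params>) = { ), [, num }; <params> is not nullable, stop.

{ ), [, num }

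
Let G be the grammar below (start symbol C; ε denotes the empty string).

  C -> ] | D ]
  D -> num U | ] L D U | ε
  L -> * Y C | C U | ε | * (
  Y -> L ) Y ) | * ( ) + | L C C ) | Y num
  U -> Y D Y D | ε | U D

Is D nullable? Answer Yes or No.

D has an ε-production, so D ⇒ ε.

Yes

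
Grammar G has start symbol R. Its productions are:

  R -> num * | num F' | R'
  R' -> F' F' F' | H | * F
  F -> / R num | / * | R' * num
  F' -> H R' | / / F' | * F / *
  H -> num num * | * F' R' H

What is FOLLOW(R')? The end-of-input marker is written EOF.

{ EOF, *, /, num }

In R -> R': R' is at the end, add FOLLOW(R) = { EOF, num }.
In F -> R' * num: add FIRST(* num) = { * }.
In F' -> H R': R' is at the end, add FOLLOW(F') = { EOF, *, /, num }.
In H -> * F' R' H: add FIRST(H) = { *, num }.
Union: FOLLOW(R') = { EOF, *, /, num }.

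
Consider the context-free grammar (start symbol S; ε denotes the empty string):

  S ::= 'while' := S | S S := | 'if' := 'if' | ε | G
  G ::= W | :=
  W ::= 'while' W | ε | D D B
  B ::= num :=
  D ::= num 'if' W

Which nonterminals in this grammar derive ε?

Directly nullable (have an ε-production): S, W.
G ::= W with every symbol nullable, so G is nullable.
No other nonterminal has a production whose RHS symbols are all nullable.

{ G, S, W }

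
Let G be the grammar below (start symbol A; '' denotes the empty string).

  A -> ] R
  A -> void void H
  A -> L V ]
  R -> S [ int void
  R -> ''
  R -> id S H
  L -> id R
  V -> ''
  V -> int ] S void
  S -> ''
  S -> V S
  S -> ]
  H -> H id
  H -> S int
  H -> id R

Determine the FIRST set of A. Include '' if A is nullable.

A -> ] R contributes {]}.
A -> void void H contributes {void}.
From A -> L V ]: add FIRST(L) = { id }.
Union: FIRST(A) = { ], id, void }.

{ ], id, void }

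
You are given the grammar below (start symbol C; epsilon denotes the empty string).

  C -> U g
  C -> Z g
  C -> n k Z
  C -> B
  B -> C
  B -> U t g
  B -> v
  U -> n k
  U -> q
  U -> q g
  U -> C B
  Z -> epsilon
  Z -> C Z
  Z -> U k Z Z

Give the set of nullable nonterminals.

{ Z }

Directly nullable (have an epsilon-production): Z.
No other nonterminal has a production whose RHS symbols are all nullable.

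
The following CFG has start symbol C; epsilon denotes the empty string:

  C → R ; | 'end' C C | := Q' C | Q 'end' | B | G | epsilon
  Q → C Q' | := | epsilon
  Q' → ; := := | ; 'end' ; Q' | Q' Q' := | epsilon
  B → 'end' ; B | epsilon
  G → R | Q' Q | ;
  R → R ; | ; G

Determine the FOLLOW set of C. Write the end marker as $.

C is the start symbol, so $ ∈ FOLLOW(C).
In C → 'end' C C: add FIRST(C)\{epsilon} = { 'end', :=, ; }.
  Since C is nullable, also add FOLLOW(C) = { $, 'end', :=, ; }.
In C → 'end' C C: C is at the end, add FOLLOW(C) = { $, 'end', :=, ; }.
In C → := Q' C: C is at the end, add FOLLOW(C) = { $, 'end', :=, ; }.
In Q → C Q': add FIRST(Q')\{epsilon} = { :=, ; }.
  Since Q' is nullable, also add FOLLOW(Q) = { $, 'end', :=, ; }.
Union: FOLLOW(C) = { $, 'end', :=, ; }.

{ $, 'end', :=, ; }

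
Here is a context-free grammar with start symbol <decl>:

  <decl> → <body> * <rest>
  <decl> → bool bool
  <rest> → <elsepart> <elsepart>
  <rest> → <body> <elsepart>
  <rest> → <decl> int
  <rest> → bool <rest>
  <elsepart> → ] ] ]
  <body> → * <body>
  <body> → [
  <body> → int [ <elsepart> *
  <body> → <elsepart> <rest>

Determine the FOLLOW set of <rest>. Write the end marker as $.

{ $, *, ], int }

In <decl> → <body> * <rest>: <rest> is at the end, add FOLLOW(<decl>) = { $, int }.
In <rest> → bool <rest>: <rest> is at the end, add FOLLOW(<rest>) = { $, *, ], int }.
In <body> → <elsepart> <rest>: <rest> is at the end, add FOLLOW(<body>) = { *, ] }.
Union: FOLLOW(<rest>) = { $, *, ], int }.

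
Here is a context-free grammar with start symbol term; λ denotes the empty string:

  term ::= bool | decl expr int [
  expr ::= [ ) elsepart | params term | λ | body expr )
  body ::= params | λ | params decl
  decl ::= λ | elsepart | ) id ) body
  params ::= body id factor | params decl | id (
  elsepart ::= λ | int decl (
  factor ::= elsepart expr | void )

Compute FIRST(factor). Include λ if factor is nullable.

From factor ::= elsepart expr: elsepart, expr nullable, take FIRST(elsepart) ∪ FIRST(expr) = { ), [, id, int }; also λ since the whole RHS is nullable.
factor ::= void ) contributes {void}.
Union: FIRST(factor) = { ), [, id, int, void, λ }.

{ ), [, id, int, void, λ }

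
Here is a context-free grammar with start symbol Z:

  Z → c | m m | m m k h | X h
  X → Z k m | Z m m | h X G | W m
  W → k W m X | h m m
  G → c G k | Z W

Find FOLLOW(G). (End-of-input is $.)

In X → h X G: G is at the end, add FOLLOW(X) = { c, h, k, m }.
In G → c G k: add FIRST(k) = { k }.
Union: FOLLOW(G) = { c, h, k, m }.

{ c, h, k, m }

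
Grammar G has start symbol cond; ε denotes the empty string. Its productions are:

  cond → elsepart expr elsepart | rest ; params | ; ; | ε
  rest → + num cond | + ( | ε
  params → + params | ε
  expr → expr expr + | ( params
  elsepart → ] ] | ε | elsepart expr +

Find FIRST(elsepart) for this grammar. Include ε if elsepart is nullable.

{ (, ], ε }

elsepart → ] ] contributes {]}.
elsepart → ε contributes ε.
From elsepart → elsepart expr +: elsepart nullable, take FIRST(elsepart) ∪ FIRST(expr) = { (, ] }.
Union: FIRST(elsepart) = { (, ], ε }.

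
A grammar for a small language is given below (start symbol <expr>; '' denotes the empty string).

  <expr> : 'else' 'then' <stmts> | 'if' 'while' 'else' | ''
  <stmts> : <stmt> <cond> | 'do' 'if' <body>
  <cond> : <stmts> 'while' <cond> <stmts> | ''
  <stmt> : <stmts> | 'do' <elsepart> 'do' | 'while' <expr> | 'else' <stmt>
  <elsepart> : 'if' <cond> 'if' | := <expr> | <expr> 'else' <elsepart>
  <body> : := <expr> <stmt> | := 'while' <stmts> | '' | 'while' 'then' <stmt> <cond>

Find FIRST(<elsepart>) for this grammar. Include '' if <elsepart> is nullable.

{ 'else', 'if', := }

<elsepart> : 'if' <cond> 'if' contributes {'if'}.
<elsepart> : := <expr> contributes {:=}.
From <elsepart> : <expr> 'else' <elsepart>: <expr> nullable, take FIRST(<expr>) ∪ {'else'} = { 'else', 'if' }.
Union: FIRST(<elsepart>) = { 'else', 'if', := }.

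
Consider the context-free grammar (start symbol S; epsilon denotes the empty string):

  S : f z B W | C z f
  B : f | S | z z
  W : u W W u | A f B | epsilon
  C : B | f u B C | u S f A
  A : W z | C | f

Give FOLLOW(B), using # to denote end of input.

In S : f z B W: add FIRST(W)\{epsilon} = { f, u, z }.
  Since W is nullable, also add FOLLOW(S) = { #, f, u, z }.
In W : A f B: B is at the end, add FOLLOW(W) = { #, f, u, z }.
In C : B: B is at the end, add FOLLOW(C) = { f, z }.
In C : f u B C: add FIRST(C) = { f, u, z }.
Union: FOLLOW(B) = { #, f, u, z }.

{ #, f, u, z }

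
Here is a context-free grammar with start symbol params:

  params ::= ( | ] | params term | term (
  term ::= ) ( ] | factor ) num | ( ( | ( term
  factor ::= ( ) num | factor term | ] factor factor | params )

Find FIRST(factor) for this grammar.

factor ::= ( ) num contributes {(}.
From factor ::= factor term: add FIRST(factor) = { (, ), ] }.
factor ::= ] factor factor contributes {]}.
From factor ::= params ): add FIRST(params) = { (, ), ] }.
Union: FIRST(factor) = { (, ), ] }.

{ (, ), ] }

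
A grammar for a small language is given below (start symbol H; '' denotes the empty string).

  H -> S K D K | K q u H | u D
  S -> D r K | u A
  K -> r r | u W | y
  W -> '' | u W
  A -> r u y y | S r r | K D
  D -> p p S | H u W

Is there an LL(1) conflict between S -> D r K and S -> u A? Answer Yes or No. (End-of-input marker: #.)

Yes

FIRST(D r K) = { p, r, u, y } and FIRST(u A) = { u }.
Both contain u, so the two alternatives are not disjoint — LL(1) conflict.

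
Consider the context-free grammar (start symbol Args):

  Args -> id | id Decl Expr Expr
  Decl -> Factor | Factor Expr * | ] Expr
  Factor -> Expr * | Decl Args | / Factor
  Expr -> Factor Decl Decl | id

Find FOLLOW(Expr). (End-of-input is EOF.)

In Args -> id Decl Expr Expr: add FIRST(Expr) = { /, ], id }.
In Args -> id Decl Expr Expr: Expr is at the end, add FOLLOW(Args) = { EOF, *, /, ], id }.
In Decl -> Factor Expr *: add FIRST(*) = { * }.
In Decl -> ] Expr: Expr is at the end, add FOLLOW(Decl) = { EOF, *, /, ], id }.
In Factor -> Expr *: add FIRST(*) = { * }.
Union: FOLLOW(Expr) = { EOF, *, /, ], id }.

{ EOF, *, /, ], id }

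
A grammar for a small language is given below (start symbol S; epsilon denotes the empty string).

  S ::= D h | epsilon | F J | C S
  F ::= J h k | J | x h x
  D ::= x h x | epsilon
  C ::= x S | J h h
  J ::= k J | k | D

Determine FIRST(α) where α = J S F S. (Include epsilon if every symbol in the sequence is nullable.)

Add FIRST(J)\{epsilon} = { k, x }; J is nullable, continue.
Add FIRST(S)\{epsilon} = { h, k, x }; S is nullable, continue.
Add FIRST(F)\{epsilon} = { h, k, x }; F is nullable, continue.
Add FIRST(S)\{epsilon} = { h, k, x }; S is nullable, continue.
Every symbol is nullable, so include epsilon.

{ h, k, x, epsilon }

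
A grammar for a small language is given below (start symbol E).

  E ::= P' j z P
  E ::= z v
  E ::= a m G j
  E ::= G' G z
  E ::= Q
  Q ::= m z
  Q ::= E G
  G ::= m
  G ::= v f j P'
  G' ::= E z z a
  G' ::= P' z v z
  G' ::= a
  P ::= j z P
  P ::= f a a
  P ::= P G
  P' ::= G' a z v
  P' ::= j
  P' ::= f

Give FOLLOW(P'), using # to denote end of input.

{ #, j, m, v, z }

In E ::= P' j z P: add FIRST(j z P) = { j }.
In G ::= v f j P': P' is at the end, add FOLLOW(G) = { #, j, m, v, z }.
In G' ::= P' z v z: add FIRST(z v z) = { z }.
Union: FOLLOW(P') = { #, j, m, v, z }.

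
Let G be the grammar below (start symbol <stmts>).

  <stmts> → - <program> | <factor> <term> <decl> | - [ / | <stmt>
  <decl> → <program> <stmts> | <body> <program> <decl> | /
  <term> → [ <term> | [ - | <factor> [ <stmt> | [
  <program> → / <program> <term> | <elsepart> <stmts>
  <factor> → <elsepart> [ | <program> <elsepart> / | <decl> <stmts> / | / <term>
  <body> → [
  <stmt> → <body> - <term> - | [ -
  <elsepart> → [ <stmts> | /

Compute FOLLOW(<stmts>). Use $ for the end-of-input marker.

<stmts> is the start symbol, so $ ∈ FOLLOW(<stmts>).
In <decl> → <program> <stmts>: <stmts> is at the end, add FOLLOW(<decl>) = { $, -, /, [ }.
In <program> → <elsepart> <stmts>: <stmts> is at the end, add FOLLOW(<program>) = { $, -, /, [ }.
In <factor> → <decl> <stmts> /: add FIRST(/) = { / }.
In <elsepart> → [ <stmts>: <stmts> is at the end, add FOLLOW(<elsepart>) = { -, /, [ }.
Union: FOLLOW(<stmts>) = { $, -, /, [ }.

{ $, -, /, [ }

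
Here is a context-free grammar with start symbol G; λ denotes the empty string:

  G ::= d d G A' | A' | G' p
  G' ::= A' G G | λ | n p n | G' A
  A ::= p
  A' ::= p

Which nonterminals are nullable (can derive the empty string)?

Directly nullable (have an λ-production): G'.
No other nonterminal has a production whose RHS symbols are all nullable.

{ G' }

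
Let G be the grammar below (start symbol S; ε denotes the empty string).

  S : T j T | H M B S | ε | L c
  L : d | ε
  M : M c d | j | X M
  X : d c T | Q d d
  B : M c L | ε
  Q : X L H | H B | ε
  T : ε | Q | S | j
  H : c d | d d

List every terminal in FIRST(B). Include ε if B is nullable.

{ c, d, j, ε }

From B : M c L: add FIRST(M) = { c, d, j }.
B : ε contributes ε.
Union: FIRST(B) = { c, d, j, ε }.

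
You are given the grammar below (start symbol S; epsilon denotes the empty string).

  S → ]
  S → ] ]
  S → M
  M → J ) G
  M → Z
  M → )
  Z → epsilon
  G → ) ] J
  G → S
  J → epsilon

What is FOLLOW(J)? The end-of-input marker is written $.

{ $, ) }

In M → J ) G: add FIRST() G) = { ) }.
In G → ) ] J: J is at the end, add FOLLOW(G) = { $ }.
Union: FOLLOW(J) = { $, ) }.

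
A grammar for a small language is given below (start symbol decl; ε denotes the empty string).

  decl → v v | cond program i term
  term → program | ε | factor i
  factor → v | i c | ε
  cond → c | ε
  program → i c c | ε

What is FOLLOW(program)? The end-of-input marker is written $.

{ $, i }

In decl → cond program i term: add FIRST(i term) = { i }.
In term → program: program is at the end, add FOLLOW(term) = { $ }.
Union: FOLLOW(program) = { $, i }.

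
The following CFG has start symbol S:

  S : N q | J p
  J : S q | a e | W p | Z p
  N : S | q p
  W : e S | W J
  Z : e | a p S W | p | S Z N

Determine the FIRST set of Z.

{ a, e, p, q }

Z : e contributes {e}.
Z : a p S W contributes {a}.
Z : p contributes {p}.
From Z : S Z N: add FIRST(S) = { a, e, p, q }.
Union: FIRST(Z) = { a, e, p, q }.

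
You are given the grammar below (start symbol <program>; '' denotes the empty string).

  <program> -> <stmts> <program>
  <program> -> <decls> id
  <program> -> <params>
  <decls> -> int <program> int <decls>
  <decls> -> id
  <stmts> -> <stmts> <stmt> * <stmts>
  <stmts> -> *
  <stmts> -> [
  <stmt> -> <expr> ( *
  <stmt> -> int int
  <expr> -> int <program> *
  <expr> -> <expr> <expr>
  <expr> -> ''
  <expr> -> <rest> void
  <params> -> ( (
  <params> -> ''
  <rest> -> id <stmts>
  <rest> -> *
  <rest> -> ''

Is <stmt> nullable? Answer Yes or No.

No

Nullable nonterminals: <expr>, <params>, <program>, <rest>.
No production of <stmt> has an RHS whose symbols are all nullable, so <stmt> is not nullable.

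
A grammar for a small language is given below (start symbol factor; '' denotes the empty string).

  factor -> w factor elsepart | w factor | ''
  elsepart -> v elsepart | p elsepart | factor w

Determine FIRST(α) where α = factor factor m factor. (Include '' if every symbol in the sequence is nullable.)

{ m, w }

Add FIRST(factor)\{''} = { w }; factor is nullable, continue.
Add FIRST(factor)\{''} = { w }; factor is nullable, continue.
m is a terminal; add {m} and stop.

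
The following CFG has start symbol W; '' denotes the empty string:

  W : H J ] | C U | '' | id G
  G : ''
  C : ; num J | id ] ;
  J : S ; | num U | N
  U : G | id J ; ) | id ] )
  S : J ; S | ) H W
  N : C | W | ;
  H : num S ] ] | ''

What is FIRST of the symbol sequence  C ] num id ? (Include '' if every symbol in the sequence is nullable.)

{ ;, id }

Add FIRST(C) = { ;, id }; C is not nullable, stop.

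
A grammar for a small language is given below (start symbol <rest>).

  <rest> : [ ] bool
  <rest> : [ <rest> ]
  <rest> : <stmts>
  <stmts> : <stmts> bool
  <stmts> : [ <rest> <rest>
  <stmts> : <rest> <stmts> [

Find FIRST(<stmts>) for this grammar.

{ [ }

From <stmts> : <stmts> bool: add FIRST(<stmts>) = { [ }.
<stmts> : [ <rest> <rest> contributes {[}.
From <stmts> : <rest> <stmts> [: add FIRST(<rest>) = { [ }.
Union: FIRST(<stmts>) = { [ }.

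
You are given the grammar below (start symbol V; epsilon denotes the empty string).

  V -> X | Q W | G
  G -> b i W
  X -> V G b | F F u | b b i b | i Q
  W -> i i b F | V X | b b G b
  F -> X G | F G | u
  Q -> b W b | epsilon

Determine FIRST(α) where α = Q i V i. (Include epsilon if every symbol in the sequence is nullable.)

{ b, i }

Add FIRST(Q)\{epsilon} = { b }; Q is nullable, continue.
i is a terminal; add {i} and stop.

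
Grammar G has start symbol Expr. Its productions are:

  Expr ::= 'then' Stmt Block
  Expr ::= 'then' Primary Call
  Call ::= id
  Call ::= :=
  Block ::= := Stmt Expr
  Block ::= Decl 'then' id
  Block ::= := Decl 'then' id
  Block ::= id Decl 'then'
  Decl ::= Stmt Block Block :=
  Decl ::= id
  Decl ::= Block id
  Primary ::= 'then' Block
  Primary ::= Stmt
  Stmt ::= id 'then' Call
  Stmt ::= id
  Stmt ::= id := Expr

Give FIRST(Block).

{ :=, id }

Block ::= := Stmt Expr contributes {:=}.
From Block ::= Decl 'then' id: add FIRST(Decl) = { :=, id }.
Block ::= := Decl 'then' id contributes {:=}.
Block ::= id Decl 'then' contributes {id}.
Union: FIRST(Block) = { :=, id }.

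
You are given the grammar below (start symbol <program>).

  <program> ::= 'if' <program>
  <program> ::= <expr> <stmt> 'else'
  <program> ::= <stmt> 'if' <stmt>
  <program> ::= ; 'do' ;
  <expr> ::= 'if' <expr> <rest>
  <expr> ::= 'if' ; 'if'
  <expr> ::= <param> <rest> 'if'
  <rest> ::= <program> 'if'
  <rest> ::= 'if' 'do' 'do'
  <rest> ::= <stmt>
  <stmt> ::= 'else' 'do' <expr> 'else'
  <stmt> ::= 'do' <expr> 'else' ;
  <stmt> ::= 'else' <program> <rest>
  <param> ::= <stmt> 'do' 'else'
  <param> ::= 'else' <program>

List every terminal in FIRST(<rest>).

{ 'do', 'else', 'if', ; }

From <rest> ::= <program> 'if': add FIRST(<program>) = { 'do', 'else', 'if', ; }.
<rest> ::= 'if' 'do' 'do' contributes {'if'}.
From <rest> ::= <stmt>: add FIRST(<stmt>) = { 'do', 'else' }.
Union: FIRST(<rest>) = { 'do', 'else', 'if', ; }.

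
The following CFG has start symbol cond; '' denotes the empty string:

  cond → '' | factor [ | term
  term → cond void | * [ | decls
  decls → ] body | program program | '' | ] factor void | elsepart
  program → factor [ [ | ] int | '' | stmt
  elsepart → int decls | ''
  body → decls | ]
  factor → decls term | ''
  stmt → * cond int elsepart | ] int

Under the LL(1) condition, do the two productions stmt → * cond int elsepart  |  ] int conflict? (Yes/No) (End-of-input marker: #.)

FIRST(* cond int elsepart) = { * } and FIRST(] int) = { ] }.
The FIRST sets are disjoint and neither alternative is nullable — no conflict.

No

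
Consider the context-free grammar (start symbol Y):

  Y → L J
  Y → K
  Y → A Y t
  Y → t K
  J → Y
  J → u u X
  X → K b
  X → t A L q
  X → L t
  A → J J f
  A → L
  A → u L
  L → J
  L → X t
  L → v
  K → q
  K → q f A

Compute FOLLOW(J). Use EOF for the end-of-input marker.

In Y → L J: J is at the end, add FOLLOW(Y) = { EOF, b, f, q, t, u, v }.
In A → J J f: add FIRST(J f) = { q, t, u, v }.
In A → J J f: add FIRST(f) = { f }.
In L → J: J is at the end, add FOLLOW(L) = { EOF, b, f, q, t, u, v }.
Union: FOLLOW(J) = { EOF, b, f, q, t, u, v }.

{ EOF, b, f, q, t, u, v }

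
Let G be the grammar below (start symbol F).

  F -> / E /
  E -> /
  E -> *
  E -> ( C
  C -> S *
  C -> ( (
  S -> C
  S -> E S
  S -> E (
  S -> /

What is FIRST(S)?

From S -> C: add FIRST(C) = { (, *, / }.
From S -> E S: add FIRST(E) = { (, *, / }.
From S -> E (: add FIRST(E) = { (, *, / }.
S -> / contributes {/}.
Union: FIRST(S) = { (, *, / }.

{ (, *, / }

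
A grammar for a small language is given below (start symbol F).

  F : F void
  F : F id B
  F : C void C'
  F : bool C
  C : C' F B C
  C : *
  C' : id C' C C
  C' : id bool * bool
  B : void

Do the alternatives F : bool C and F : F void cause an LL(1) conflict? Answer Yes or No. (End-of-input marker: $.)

FIRST(bool C) = { bool } and FIRST(F void) = { *, bool, id }.
Both contain bool, so the two alternatives are not disjoint — LL(1) conflict.

Yes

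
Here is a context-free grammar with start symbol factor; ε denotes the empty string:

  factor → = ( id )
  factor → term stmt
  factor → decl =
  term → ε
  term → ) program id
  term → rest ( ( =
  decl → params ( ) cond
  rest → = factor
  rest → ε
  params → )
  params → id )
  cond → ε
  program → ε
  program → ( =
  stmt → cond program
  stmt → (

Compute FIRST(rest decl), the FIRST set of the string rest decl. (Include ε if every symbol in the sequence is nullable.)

{ ), =, id }

Add FIRST(rest)\{ε} = { = }; rest is nullable, continue.
Add FIRST(decl) = { ), id }; decl is not nullable, stop.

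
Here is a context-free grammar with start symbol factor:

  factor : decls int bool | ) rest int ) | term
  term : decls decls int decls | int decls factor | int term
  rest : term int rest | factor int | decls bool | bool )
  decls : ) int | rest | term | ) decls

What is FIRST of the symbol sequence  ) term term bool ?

) is a terminal; add {)} and stop.

{ ) }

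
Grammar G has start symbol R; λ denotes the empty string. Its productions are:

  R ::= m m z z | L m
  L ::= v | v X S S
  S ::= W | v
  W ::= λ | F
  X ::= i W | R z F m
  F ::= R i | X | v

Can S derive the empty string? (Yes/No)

S ::= W and each of W is nullable, so S ⇒* λ.

Yes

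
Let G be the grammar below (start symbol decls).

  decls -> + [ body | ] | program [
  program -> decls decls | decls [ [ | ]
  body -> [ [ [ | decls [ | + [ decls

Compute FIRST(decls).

decls -> + [ body contributes {+}.
decls -> ] contributes {]}.
From decls -> program [: add FIRST(program) = { +, ] }.
Union: FIRST(decls) = { +, ] }.

{ +, ] }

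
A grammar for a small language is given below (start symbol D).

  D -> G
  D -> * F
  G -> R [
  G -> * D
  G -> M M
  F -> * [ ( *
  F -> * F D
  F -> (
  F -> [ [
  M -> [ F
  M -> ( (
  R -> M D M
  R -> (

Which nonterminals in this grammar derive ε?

{ } (none)

No nonterminal has an empty production or an RHS whose symbols are all nullable.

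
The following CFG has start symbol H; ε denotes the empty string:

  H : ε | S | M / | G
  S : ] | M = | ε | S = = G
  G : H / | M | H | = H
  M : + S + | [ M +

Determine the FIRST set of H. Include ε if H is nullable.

{ +, /, =, [, ], ε }

H : ε contributes ε.
From H : S: add FIRST(S) = { +, =, [, ], ε } (including ε since S is nullable).
From H : M /: add FIRST(M) = { +, [ }.
From H : G: add FIRST(G) = { +, /, =, [, ], ε } (including ε since G is nullable).
Union: FIRST(H) = { +, /, =, [, ], ε }.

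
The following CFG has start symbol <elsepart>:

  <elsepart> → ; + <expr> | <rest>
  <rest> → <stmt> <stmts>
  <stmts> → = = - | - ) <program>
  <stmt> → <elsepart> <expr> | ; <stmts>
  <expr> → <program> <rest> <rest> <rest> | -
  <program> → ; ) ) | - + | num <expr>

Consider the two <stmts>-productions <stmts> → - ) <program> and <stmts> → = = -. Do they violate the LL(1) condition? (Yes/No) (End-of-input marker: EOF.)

FIRST(- ) <program>) = { - } and FIRST(= = -) = { = }.
The FIRST sets are disjoint and neither alternative is nullable — no conflict.

No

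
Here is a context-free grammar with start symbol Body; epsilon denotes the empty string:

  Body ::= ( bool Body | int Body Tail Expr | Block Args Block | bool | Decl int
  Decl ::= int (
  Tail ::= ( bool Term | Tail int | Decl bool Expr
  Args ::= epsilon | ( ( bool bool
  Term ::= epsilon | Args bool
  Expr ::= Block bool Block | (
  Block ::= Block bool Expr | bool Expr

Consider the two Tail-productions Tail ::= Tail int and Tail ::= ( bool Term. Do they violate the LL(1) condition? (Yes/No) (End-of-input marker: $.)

FIRST(Tail int) = { (, int } and FIRST(( bool Term) = { ( }.
Both contain (, so the two alternatives are not disjoint — LL(1) conflict.

Yes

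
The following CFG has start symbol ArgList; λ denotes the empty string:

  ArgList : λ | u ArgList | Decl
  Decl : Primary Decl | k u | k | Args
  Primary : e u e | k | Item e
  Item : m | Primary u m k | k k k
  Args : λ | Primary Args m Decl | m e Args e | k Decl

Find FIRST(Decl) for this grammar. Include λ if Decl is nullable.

From Decl : Primary Decl: add FIRST(Primary) = { e, k, m }.
Decl : k u contributes {k}.
Decl : k contributes {k}.
From Decl : Args: add FIRST(Args) = { e, k, m, λ } (including λ since Args is nullable).
Union: FIRST(Decl) = { e, k, m, λ }.

{ e, k, m, λ }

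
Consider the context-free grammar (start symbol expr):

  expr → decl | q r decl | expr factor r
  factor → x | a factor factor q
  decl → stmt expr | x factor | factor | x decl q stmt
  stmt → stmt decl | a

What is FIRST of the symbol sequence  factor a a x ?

{ a, x }

Add FIRST(factor) = { a, x }; factor is not nullable, stop.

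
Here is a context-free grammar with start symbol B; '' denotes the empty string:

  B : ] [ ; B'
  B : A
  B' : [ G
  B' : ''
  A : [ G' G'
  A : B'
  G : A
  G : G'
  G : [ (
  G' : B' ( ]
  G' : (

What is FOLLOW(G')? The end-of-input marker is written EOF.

In A : [ G' G': add FIRST(G') = { (, [ }.
In A : [ G' G': G' is at the end, add FOLLOW(A) = { EOF, ( }.
In G : G': G' is at the end, add FOLLOW(G) = { EOF, ( }.
Union: FOLLOW(G') = { EOF, (, [ }.

{ EOF, (, [ }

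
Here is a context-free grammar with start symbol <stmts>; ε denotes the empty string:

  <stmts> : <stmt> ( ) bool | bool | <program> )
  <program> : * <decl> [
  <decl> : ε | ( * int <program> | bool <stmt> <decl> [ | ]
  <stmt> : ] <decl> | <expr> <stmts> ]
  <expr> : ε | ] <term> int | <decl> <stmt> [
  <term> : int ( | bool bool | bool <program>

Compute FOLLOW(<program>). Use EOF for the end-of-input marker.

{ (, ), *, [, ], bool, int }

In <stmts> : <program> ): add FIRST()) = { ) }.
In <decl> : ( * int <program>: <program> is at the end, add FOLLOW(<decl>) = { (, *, [, ], bool }.
In <term> : bool <program>: <program> is at the end, add FOLLOW(<term>) = { int }.
Union: FOLLOW(<program>) = { (, ), *, [, ], bool, int }.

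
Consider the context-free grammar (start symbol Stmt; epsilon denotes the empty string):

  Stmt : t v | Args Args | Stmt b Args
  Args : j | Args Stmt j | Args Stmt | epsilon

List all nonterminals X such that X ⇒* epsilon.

{ Args, Stmt }

Directly nullable (have an epsilon-production): Args.
Stmt : Args Args with every symbol nullable, so Stmt is nullable.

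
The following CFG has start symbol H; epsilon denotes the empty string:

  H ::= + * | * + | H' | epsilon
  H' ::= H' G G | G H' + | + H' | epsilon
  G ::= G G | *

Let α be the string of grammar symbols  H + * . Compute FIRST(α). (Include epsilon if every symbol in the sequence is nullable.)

Add FIRST(H)\{epsilon} = { *, + }; H is nullable, continue.
+ is a terminal; add {+} and stop.

{ *, + }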